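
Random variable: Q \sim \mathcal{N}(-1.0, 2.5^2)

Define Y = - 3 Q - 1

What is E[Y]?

For Y = -3Q - 1:
E[Y] = -3 * E[Q] - 1
E[Q] = -1.0 = -1
E[Y] = -3 * (-1) - 1 = 2

2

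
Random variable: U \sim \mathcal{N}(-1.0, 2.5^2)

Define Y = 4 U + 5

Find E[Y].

For Y = 4U + 5:
E[Y] = 4 * E[U] + 5
E[U] = -1.0 = -1
E[Y] = 4 * (-1) + 5 = 1

1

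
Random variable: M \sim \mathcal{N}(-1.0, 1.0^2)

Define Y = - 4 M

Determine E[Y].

For Y = -4M:
E[Y] = -4 * E[M]
E[M] = -1.0 = -1
E[Y] = -4 * (-1) = 4

4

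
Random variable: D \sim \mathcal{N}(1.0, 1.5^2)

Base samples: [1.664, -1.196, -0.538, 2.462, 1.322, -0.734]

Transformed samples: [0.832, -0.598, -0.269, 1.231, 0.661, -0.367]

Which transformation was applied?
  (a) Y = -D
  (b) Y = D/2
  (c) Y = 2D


Checking option (b) Y = D/2:
  D = 1.664 -> Y = 0.832 ✓
  D = -1.196 -> Y = -0.598 ✓
  D = -0.538 -> Y = -0.269 ✓
All samples match this transformation.

(b) D/2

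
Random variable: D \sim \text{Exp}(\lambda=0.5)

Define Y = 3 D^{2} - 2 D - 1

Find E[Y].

E[Y] = 3*E[D²] - 2*E[D] - 1
E[D] = 2
E[D²] = Var(D) + (E[D])² = 4 + 4 = 8
E[Y] = 3*8 - 2*2 - 1 = 19

19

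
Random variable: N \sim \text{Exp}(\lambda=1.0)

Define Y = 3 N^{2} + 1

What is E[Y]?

E[Y] = 3*E[N²] + 1
E[N] = 1
E[N²] = Var(N) + (E[N])² = 1 + 1 = 2
E[Y] = 3*2 + 1 = 7

7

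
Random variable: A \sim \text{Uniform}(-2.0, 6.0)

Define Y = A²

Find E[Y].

E[A²] = Var(A) + (E[A])² = 5.3333333 + 4 = 9.3333333

9.3333333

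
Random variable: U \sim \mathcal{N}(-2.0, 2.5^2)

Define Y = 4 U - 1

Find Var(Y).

For Y = aU + b: Var(Y) = a² * Var(U)
Var(U) = 2.5^2 = 6.25
Var(Y) = 4² * 6.25 = 16 * 6.25 = 100

100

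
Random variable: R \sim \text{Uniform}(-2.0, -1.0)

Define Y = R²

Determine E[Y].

Using E[X²] = Var(X) + (E[X])²:
E[R] = -1.5
Var(R) = (-1 + 2)^2/12 = 0.083333333
E[R²] = 0.083333333 + (-1.5)² = 0.083333333 + 2.25 = 2.3333333

2.3333333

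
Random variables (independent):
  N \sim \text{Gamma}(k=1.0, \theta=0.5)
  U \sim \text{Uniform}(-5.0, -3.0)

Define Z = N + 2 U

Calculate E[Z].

E[Z] = 1*E[N] + 2*E[U]
E[N] = 0.5
E[U] = -4
E[Z] = 1*0.5 + 2*(-4) = -7.5

-7.5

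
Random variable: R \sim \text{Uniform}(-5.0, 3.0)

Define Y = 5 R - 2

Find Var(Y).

For Y = aR + b: Var(Y) = a² * Var(R)
Var(R) = (3 + 5)^2/12 = 5.3333333
Var(Y) = 5² * 5.3333333 = 25 * 5.3333333 = 133.33333

133.33333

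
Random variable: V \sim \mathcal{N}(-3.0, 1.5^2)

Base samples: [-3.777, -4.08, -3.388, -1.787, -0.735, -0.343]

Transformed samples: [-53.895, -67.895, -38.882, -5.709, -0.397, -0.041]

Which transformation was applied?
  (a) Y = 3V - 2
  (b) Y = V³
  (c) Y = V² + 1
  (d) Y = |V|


Checking option (b) Y = V³:
  V = -3.777 -> Y = -53.895 ✓
  V = -4.08 -> Y = -67.895 ✓
  V = -3.388 -> Y = -38.882 ✓
All samples match this transformation.

(b) V³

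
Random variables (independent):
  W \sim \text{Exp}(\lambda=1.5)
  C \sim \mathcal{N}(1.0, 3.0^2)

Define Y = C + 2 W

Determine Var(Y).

For independent RVs: Var(aX + bY) = a²Var(X) + b²Var(Y)
Var(W) = 0.44444444
Var(C) = 9
Var(Y) = 2²*0.44444444 + 1²*9
= 4*0.44444444 + 1*9 = 10.777778

10.777778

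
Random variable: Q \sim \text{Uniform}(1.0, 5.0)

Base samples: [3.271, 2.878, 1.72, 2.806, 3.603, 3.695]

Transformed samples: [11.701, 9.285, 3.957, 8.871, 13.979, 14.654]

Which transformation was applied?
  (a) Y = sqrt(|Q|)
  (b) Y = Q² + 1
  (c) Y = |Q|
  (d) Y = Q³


Checking option (b) Y = Q² + 1:
  Q = 3.271 -> Y = 11.701 ✓
  Q = 2.878 -> Y = 9.285 ✓
  Q = 1.72 -> Y = 3.957 ✓
All samples match this transformation.

(b) Q² + 1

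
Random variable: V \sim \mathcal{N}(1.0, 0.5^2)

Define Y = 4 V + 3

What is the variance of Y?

For Y = aV + b: Var(Y) = a² * Var(V)
Var(V) = 0.5^2 = 0.25
Var(Y) = 4² * 0.25 = 16 * 0.25 = 4

4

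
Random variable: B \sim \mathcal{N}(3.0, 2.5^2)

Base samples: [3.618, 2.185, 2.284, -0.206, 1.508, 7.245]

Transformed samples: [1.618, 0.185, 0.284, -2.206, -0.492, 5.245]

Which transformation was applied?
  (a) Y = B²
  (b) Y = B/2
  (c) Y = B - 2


Checking option (c) Y = B - 2:
  B = 3.618 -> Y = 1.618 ✓
  B = 2.185 -> Y = 0.185 ✓
  B = 2.284 -> Y = 0.284 ✓
All samples match this transformation.

(c) B - 2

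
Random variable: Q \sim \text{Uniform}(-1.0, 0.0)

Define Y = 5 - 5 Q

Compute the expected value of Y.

For Y = -5Q + 5:
E[Y] = -5 * E[Q] + 5
E[Q] = (-1 + 0)/2 = -0.5
E[Y] = -5 * (-0.5) + 5 = 7.5

7.5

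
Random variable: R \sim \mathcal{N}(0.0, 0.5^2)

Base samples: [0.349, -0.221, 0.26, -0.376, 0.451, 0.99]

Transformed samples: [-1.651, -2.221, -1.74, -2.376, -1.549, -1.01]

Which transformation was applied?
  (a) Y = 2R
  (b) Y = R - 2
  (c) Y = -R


Checking option (b) Y = R - 2:
  R = 0.349 -> Y = -1.651 ✓
  R = -0.221 -> Y = -2.221 ✓
  R = 0.26 -> Y = -1.74 ✓
All samples match this transformation.

(b) R - 2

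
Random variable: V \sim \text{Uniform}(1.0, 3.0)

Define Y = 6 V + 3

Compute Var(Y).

For Y = aV + b: Var(Y) = a² * Var(V)
Var(V) = (3 - 1)^2/12 = 0.33333333
Var(Y) = 6² * 0.33333333 = 36 * 0.33333333 = 12

12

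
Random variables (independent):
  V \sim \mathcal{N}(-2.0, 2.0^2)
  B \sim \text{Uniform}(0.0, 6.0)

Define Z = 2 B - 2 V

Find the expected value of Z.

E[Z] = -2*E[V] + 2*E[B]
E[V] = -2
E[B] = 3
E[Z] = -2*(-2) + 2*3 = 10

10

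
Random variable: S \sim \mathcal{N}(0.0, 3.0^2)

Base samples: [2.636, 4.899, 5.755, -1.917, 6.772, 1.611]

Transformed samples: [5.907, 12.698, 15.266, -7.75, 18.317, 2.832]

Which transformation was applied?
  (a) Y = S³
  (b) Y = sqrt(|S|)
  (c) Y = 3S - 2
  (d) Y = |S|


Checking option (c) Y = 3S - 2:
  S = 2.636 -> Y = 5.907 ✓
  S = 4.899 -> Y = 12.698 ✓
  S = 5.755 -> Y = 15.266 ✓
All samples match this transformation.

(c) 3S - 2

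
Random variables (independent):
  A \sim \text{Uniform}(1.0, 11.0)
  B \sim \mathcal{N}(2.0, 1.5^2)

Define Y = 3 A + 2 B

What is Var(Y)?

For independent RVs: Var(aX + bY) = a²Var(X) + b²Var(Y)
Var(A) = 8.3333333
Var(B) = 2.25
Var(Y) = 3²*8.3333333 + 2²*2.25
= 9*8.3333333 + 4*2.25 = 84

84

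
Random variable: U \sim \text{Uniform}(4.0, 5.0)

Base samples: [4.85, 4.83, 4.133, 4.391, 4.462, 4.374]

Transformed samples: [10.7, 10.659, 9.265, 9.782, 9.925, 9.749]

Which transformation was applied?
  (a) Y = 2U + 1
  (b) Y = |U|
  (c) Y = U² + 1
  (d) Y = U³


Checking option (a) Y = 2U + 1:
  U = 4.85 -> Y = 10.7 ✓
  U = 4.83 -> Y = 10.659 ✓
  U = 4.133 -> Y = 9.265 ✓
All samples match this transformation.

(a) 2U + 1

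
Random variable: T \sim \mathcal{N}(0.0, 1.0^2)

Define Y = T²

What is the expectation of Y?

Using E[X²] = Var(X) + (E[X])²:
E[T] = 0
Var(T) = 1.0^2 = 1
E[T²] = 1 + 0² = 1 + 0 = 1

1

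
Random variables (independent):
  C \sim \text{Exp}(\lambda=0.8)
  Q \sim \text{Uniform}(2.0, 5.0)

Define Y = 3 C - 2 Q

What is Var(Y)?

For independent RVs: Var(aX + bY) = a²Var(X) + b²Var(Y)
Var(C) = 1.5625
Var(Q) = 0.75
Var(Y) = 3²*1.5625 + (-2)²*0.75
= 9*1.5625 + 4*0.75 = 17.0625

17.0625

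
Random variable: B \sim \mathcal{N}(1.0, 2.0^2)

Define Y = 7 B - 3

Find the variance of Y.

For Y = aB + b: Var(Y) = a² * Var(B)
Var(B) = 2.0^2 = 4
Var(Y) = 7² * 4 = 49 * 4 = 196

196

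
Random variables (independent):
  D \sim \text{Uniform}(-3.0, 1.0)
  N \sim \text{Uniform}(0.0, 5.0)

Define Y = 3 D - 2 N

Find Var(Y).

For independent RVs: Var(aX + bY) = a²Var(X) + b²Var(Y)
Var(D) = 1.3333333
Var(N) = 2.0833333
Var(Y) = 3²*1.3333333 + (-2)²*2.0833333
= 9*1.3333333 + 4*2.0833333 = 20.333333

20.333333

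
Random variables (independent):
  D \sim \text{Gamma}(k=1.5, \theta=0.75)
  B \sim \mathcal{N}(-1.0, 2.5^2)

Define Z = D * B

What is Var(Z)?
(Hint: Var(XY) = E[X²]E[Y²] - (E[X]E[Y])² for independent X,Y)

Var(XY) = E[X²]E[Y²] - (E[X]E[Y])²
E[D] = 1.125, Var(D) = 0.84375
E[B] = -1, Var(B) = 6.25
E[D²] = 0.84375 + 1.125² = 2.109375
E[B²] = 6.25 + (-1)² = 7.25
Var(Z) = 2.109375*7.25 - (1.125*(-1))²
= 15.292969 - 1.265625 = 14.027344

14.027344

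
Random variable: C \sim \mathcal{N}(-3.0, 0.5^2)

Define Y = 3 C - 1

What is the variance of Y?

For Y = aC + b: Var(Y) = a² * Var(C)
Var(C) = 0.5^2 = 0.25
Var(Y) = 3² * 0.25 = 9 * 0.25 = 2.25

2.25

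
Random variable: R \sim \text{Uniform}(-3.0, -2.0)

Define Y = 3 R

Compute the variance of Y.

For Y = aR + b: Var(Y) = a² * Var(R)
Var(R) = (-2 + 3)^2/12 = 0.083333333
Var(Y) = 3² * 0.083333333 = 9 * 0.083333333 = 0.75

0.75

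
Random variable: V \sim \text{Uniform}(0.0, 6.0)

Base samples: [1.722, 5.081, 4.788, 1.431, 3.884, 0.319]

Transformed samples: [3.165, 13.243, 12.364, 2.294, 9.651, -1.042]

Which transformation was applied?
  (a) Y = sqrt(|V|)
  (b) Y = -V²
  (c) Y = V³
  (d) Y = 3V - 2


Checking option (d) Y = 3V - 2:
  V = 1.722 -> Y = 3.165 ✓
  V = 5.081 -> Y = 13.243 ✓
  V = 4.788 -> Y = 12.364 ✓
All samples match this transformation.

(d) 3V - 2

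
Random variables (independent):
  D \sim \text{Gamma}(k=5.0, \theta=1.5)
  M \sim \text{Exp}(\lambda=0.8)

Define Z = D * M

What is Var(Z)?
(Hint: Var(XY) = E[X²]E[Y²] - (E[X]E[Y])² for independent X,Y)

Var(XY) = E[X²]E[Y²] - (E[X]E[Y])²
E[D] = 7.5, Var(D) = 11.25
E[M] = 1.25, Var(M) = 1.5625
E[D²] = 11.25 + 7.5² = 67.5
E[M²] = 1.5625 + 1.25² = 3.125
Var(Z) = 67.5*3.125 - (7.5*1.25)²
= 210.9375 - 87.890625 = 123.04688

123.04688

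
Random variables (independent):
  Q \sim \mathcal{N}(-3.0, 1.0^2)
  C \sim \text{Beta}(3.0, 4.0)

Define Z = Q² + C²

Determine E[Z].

E[Z] = E[Q²] + E[C²]
E[Q²] = Var(Q) + E[Q]² = 1 + 9 = 10
E[C²] = Var(C) + E[C]² = 0.030612245 + 0.18367347 = 0.21428571
E[Z] = 10 + 0.21428571 = 10.214286

10.214286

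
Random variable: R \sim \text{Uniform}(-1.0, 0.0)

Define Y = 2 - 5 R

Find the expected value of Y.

For Y = -5R + 2:
E[Y] = -5 * E[R] + 2
E[R] = (-1 + 0)/2 = -0.5
E[Y] = -5 * (-0.5) + 2 = 4.5

4.5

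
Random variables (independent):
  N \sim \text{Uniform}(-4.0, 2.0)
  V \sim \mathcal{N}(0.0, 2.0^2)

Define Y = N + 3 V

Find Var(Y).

For independent RVs: Var(aX + bY) = a²Var(X) + b²Var(Y)
Var(N) = 3
Var(V) = 4
Var(Y) = 1²*3 + 3²*4
= 1*3 + 9*4 = 39

39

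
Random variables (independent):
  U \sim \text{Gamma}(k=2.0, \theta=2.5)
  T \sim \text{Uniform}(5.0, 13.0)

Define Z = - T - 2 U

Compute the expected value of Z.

E[Z] = -2*E[U] - 1*E[T]
E[U] = 5
E[T] = 9
E[Z] = -2*5 - 1*9 = -19

-19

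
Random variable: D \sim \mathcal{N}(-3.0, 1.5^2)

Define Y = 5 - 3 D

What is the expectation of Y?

For Y = -3D + 5:
E[Y] = -3 * E[D] + 5
E[D] = -3.0 = -3
E[Y] = -3 * (-3) + 5 = 14

14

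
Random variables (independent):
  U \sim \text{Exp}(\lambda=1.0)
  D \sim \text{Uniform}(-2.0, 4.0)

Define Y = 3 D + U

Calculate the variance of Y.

For independent RVs: Var(aX + bY) = a²Var(X) + b²Var(Y)
Var(U) = 1
Var(D) = 3
Var(Y) = 1²*1 + 3²*3
= 1*1 + 9*3 = 28

28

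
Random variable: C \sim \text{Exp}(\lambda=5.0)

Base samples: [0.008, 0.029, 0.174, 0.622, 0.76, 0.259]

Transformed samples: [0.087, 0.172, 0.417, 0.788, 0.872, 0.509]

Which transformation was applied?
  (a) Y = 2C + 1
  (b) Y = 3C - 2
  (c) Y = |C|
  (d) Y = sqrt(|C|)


Checking option (d) Y = sqrt(|C|):
  C = 0.008 -> Y = 0.087 ✓
  C = 0.029 -> Y = 0.172 ✓
  C = 0.174 -> Y = 0.417 ✓
All samples match this transformation.

(d) sqrt(|C|)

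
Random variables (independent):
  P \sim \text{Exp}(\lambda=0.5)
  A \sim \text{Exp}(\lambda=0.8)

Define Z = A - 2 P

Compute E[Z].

E[Z] = -2*E[P] + 1*E[A]
E[P] = 2
E[A] = 1.25
E[Z] = -2*2 + 1*1.25 = -2.75

-2.75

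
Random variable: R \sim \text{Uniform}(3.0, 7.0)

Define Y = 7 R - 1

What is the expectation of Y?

For Y = 7R - 1:
E[Y] = 7 * E[R] - 1
E[R] = (3 + 7)/2 = 5
E[Y] = 7 * 5 - 1 = 34

34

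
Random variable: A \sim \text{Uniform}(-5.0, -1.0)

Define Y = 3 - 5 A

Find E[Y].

For Y = -5A + 3:
E[Y] = -5 * E[A] + 3
E[A] = (-5 - 1)/2 = -3
E[Y] = -5 * (-3) + 3 = 18

18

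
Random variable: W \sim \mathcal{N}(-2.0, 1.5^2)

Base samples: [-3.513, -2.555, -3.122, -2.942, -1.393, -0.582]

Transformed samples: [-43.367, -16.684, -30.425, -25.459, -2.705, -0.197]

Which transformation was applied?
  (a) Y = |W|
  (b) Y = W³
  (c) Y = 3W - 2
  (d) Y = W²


Checking option (b) Y = W³:
  W = -3.513 -> Y = -43.367 ✓
  W = -2.555 -> Y = -16.684 ✓
  W = -3.122 -> Y = -30.425 ✓
All samples match this transformation.

(b) W³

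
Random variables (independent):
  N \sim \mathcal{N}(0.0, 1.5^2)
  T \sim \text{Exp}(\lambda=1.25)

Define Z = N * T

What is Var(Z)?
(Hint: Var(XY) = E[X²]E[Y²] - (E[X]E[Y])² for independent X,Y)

Var(XY) = E[X²]E[Y²] - (E[X]E[Y])²
E[N] = 0, Var(N) = 2.25
E[T] = 0.8, Var(T) = 0.64
E[N²] = 2.25 + 0² = 2.25
E[T²] = 0.64 + 0.8² = 1.28
Var(Z) = 2.25*1.28 - (0*0.8)²
= 2.88 - 0 = 2.88

2.88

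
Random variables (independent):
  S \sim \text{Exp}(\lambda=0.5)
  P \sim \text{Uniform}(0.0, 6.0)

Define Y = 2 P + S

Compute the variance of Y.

For independent RVs: Var(aX + bY) = a²Var(X) + b²Var(Y)
Var(S) = 4
Var(P) = 3
Var(Y) = 1²*4 + 2²*3
= 1*4 + 4*3 = 16

16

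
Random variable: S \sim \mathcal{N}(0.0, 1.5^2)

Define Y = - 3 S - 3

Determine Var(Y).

For Y = aS + b: Var(Y) = a² * Var(S)
Var(S) = 1.5^2 = 2.25
Var(Y) = (-3)² * 2.25 = 9 * 2.25 = 20.25

20.25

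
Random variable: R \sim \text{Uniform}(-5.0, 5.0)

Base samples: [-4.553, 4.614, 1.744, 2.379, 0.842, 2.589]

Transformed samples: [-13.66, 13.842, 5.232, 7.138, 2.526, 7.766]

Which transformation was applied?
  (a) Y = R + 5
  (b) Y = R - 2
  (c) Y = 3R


Checking option (c) Y = 3R:
  R = -4.553 -> Y = -13.66 ✓
  R = 4.614 -> Y = 13.842 ✓
  R = 1.744 -> Y = 5.232 ✓
All samples match this transformation.

(c) 3R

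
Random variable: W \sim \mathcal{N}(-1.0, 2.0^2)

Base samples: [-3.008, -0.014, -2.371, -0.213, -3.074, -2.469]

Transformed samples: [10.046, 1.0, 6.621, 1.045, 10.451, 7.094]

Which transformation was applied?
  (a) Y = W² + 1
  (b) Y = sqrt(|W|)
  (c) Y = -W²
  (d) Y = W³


Checking option (a) Y = W² + 1:
  W = -3.008 -> Y = 10.046 ✓
  W = -0.014 -> Y = 1.0 ✓
  W = -2.371 -> Y = 6.621 ✓
All samples match this transformation.

(a) W² + 1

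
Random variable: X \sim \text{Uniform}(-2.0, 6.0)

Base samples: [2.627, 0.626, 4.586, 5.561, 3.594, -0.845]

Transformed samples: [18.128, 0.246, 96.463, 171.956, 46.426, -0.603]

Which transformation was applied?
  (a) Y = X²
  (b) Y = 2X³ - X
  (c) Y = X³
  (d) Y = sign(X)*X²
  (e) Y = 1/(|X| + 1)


Checking option (c) Y = X³:
  X = 2.627 -> Y = 18.128 ✓
  X = 0.626 -> Y = 0.246 ✓
  X = 4.586 -> Y = 96.463 ✓
All samples match this transformation.

(c) X³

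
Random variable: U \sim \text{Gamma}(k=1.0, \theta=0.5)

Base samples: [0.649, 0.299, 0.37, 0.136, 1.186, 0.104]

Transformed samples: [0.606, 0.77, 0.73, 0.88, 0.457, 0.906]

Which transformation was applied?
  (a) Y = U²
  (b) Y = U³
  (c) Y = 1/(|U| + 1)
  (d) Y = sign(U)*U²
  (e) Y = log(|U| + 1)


Checking option (c) Y = 1/(|U| + 1):
  U = 0.649 -> Y = 0.606 ✓
  U = 0.299 -> Y = 0.77 ✓
  U = 0.37 -> Y = 0.73 ✓
All samples match this transformation.

(c) 1/(|U| + 1)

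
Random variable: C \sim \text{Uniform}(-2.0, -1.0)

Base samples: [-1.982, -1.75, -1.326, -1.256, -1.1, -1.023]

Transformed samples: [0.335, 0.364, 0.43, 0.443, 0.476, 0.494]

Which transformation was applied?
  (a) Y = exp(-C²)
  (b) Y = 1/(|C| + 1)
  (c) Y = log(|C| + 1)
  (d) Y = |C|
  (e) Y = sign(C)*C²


Checking option (b) Y = 1/(|C| + 1):
  C = -1.982 -> Y = 0.335 ✓
  C = -1.75 -> Y = 0.364 ✓
  C = -1.326 -> Y = 0.43 ✓
All samples match this transformation.

(b) 1/(|C| + 1)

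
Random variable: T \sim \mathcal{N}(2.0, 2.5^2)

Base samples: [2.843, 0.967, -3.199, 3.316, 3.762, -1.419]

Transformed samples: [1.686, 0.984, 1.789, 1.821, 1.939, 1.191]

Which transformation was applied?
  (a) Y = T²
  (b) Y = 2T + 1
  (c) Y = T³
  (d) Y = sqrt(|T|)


Checking option (d) Y = sqrt(|T|):
  T = 2.843 -> Y = 1.686 ✓
  T = 0.967 -> Y = 0.984 ✓
  T = -3.199 -> Y = 1.789 ✓
All samples match this transformation.

(d) sqrt(|T|)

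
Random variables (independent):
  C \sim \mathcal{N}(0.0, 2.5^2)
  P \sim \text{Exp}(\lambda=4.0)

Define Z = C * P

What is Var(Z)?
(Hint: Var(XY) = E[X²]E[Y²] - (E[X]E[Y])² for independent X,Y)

Var(XY) = E[X²]E[Y²] - (E[X]E[Y])²
E[C] = 0, Var(C) = 6.25
E[P] = 0.25, Var(P) = 0.0625
E[C²] = 6.25 + 0² = 6.25
E[P²] = 0.0625 + 0.25² = 0.125
Var(Z) = 6.25*0.125 - (0*0.25)²
= 0.78125 - 0 = 0.78125

0.78125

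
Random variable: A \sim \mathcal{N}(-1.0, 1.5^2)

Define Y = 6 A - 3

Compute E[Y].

For Y = 6A - 3:
E[Y] = 6 * E[A] - 3
E[A] = -1.0 = -1
E[Y] = 6 * (-1) - 3 = -9

-9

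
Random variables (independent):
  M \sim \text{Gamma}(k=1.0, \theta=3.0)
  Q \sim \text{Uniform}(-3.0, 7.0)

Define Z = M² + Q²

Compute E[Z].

E[Z] = E[M²] + E[Q²]
E[M²] = Var(M) + E[M]² = 9 + 9 = 18
E[Q²] = Var(Q) + E[Q]² = 8.3333333 + 4 = 12.333333
E[Z] = 18 + 12.333333 = 30.333333

30.333333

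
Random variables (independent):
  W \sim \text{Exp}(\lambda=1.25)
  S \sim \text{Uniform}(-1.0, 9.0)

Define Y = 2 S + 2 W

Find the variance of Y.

For independent RVs: Var(aX + bY) = a²Var(X) + b²Var(Y)
Var(W) = 0.64
Var(S) = 8.3333333
Var(Y) = 2²*0.64 + 2²*8.3333333
= 4*0.64 + 4*8.3333333 = 35.893333

35.893333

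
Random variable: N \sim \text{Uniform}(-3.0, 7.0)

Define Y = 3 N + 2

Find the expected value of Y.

For Y = 3N + 2:
E[Y] = 3 * E[N] + 2
E[N] = (-3 + 7)/2 = 2
E[Y] = 3 * 2 + 2 = 8

8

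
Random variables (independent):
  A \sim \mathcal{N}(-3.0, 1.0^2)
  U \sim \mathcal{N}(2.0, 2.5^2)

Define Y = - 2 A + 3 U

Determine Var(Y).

For independent RVs: Var(aX + bY) = a²Var(X) + b²Var(Y)
Var(A) = 1
Var(U) = 6.25
Var(Y) = (-2)²*1 + 3²*6.25
= 4*1 + 9*6.25 = 60.25

60.25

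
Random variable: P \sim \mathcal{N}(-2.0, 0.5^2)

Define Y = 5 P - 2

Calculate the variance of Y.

For Y = aP + b: Var(Y) = a² * Var(P)
Var(P) = 0.5^2 = 0.25
Var(Y) = 5² * 0.25 = 25 * 0.25 = 6.25

6.25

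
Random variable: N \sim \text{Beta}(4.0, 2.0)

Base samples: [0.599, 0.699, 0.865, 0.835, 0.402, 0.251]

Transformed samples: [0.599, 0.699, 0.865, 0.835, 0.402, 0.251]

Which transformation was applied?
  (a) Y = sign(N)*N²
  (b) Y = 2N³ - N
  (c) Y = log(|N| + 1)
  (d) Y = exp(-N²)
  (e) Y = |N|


Checking option (e) Y = |N|:
  N = 0.599 -> Y = 0.599 ✓
  N = 0.699 -> Y = 0.699 ✓
  N = 0.865 -> Y = 0.865 ✓
All samples match this transformation.

(e) |N|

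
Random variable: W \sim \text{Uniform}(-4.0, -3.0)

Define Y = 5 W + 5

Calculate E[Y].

For Y = 5W + 5:
E[Y] = 5 * E[W] + 5
E[W] = (-4 - 3)/2 = -3.5
E[Y] = 5 * (-3.5) + 5 = -12.5

-12.5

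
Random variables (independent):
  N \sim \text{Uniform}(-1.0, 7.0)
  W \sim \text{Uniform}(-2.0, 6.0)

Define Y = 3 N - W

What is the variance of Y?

For independent RVs: Var(aX + bY) = a²Var(X) + b²Var(Y)
Var(N) = 5.3333333
Var(W) = 5.3333333
Var(Y) = 3²*5.3333333 + (-1)²*5.3333333
= 9*5.3333333 + 1*5.3333333 = 53.333333

53.333333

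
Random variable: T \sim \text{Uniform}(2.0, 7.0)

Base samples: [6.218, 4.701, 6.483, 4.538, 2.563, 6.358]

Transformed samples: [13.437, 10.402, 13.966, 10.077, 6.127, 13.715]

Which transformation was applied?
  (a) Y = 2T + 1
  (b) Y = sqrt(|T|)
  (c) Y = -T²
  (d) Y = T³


Checking option (a) Y = 2T + 1:
  T = 6.218 -> Y = 13.437 ✓
  T = 4.701 -> Y = 10.402 ✓
  T = 6.483 -> Y = 13.966 ✓
All samples match this transformation.

(a) 2T + 1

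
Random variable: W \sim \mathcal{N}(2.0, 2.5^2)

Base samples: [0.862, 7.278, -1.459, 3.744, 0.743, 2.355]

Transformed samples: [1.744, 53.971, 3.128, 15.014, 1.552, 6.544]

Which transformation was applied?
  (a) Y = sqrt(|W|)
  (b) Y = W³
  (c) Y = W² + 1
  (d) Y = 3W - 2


Checking option (c) Y = W² + 1:
  W = 0.862 -> Y = 1.744 ✓
  W = 7.278 -> Y = 53.971 ✓
  W = -1.459 -> Y = 3.128 ✓
All samples match this transformation.

(c) W² + 1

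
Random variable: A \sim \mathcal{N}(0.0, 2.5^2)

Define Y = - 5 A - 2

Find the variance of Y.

For Y = aA + b: Var(Y) = a² * Var(A)
Var(A) = 2.5^2 = 6.25
Var(Y) = (-5)² * 6.25 = 25 * 6.25 = 156.25

156.25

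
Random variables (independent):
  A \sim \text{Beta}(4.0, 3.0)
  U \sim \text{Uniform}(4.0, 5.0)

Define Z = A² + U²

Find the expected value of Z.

E[Z] = E[A²] + E[U²]
E[A²] = Var(A) + E[A]² = 0.030612245 + 0.32653061 = 0.35714286
E[U²] = Var(U) + E[U]² = 0.083333333 + 20.25 = 20.333333
E[Z] = 0.35714286 + 20.333333 = 20.690476

20.690476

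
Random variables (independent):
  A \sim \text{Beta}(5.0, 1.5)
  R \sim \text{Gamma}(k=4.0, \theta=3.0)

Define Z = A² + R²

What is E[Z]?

E[Z] = E[A²] + E[R²]
E[A²] = Var(A) + E[A]² = 0.023668639 + 0.59171598 = 0.61538462
E[R²] = Var(R) + E[R]² = 36 + 144 = 180
E[Z] = 0.61538462 + 180 = 180.61538

180.61538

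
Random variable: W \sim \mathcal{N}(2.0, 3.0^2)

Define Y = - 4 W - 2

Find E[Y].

For Y = -4W - 2:
E[Y] = -4 * E[W] - 2
E[W] = 2.0 = 2
E[Y] = -4 * 2 - 2 = -10

-10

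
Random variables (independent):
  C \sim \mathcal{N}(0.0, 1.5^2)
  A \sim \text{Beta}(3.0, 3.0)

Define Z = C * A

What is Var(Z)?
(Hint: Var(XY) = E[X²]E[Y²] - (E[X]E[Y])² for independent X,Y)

Var(XY) = E[X²]E[Y²] - (E[X]E[Y])²
E[C] = 0, Var(C) = 2.25
E[A] = 0.5, Var(A) = 0.035714286
E[C²] = 2.25 + 0² = 2.25
E[A²] = 0.035714286 + 0.5² = 0.28571429
Var(Z) = 2.25*0.28571429 - (0*0.5)²
= 0.64285714 - 0 = 0.64285714

0.64285714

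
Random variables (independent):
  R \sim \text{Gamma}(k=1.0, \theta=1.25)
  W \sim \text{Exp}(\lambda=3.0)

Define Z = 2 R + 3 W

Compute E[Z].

E[Z] = 2*E[R] + 3*E[W]
E[R] = 1.25
E[W] = 0.33333333
E[Z] = 2*1.25 + 3*0.33333333 = 3.5

3.5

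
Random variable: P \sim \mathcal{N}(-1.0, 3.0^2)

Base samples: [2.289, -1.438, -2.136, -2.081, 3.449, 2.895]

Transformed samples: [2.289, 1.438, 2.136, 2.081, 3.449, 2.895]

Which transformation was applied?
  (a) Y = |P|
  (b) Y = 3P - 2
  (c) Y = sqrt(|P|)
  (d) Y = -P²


Checking option (a) Y = |P|:
  P = 2.289 -> Y = 2.289 ✓
  P = -1.438 -> Y = 1.438 ✓
  P = -2.136 -> Y = 2.136 ✓
All samples match this transformation.

(a) |P|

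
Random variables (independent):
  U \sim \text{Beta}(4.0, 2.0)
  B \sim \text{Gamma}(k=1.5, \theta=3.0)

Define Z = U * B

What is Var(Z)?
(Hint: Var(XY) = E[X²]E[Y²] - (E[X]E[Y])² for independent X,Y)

Var(XY) = E[X²]E[Y²] - (E[X]E[Y])²
E[U] = 0.66666667, Var(U) = 0.031746032
E[B] = 4.5, Var(B) = 13.5
E[U²] = 0.031746032 + 0.66666667² = 0.47619048
E[B²] = 13.5 + 4.5² = 33.75
Var(Z) = 0.47619048*33.75 - (0.66666667*4.5)²
= 16.071429 - 9 = 7.0714286

7.0714286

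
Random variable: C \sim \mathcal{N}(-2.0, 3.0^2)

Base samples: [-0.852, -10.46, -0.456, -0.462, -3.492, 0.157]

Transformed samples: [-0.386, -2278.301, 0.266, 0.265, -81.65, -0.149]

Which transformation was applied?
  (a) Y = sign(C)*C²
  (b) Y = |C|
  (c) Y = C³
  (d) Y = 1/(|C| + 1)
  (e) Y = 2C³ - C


Checking option (e) Y = 2C³ - C:
  C = -0.852 -> Y = -0.386 ✓
  C = -10.46 -> Y = -2278.301 ✓
  C = -0.456 -> Y = 0.266 ✓
All samples match this transformation.

(e) 2C³ - C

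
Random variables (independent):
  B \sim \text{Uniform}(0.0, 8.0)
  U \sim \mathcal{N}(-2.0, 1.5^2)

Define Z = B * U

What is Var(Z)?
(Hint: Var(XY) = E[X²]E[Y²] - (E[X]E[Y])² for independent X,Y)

Var(XY) = E[X²]E[Y²] - (E[X]E[Y])²
E[B] = 4, Var(B) = 5.3333333
E[U] = -2, Var(U) = 2.25
E[B²] = 5.3333333 + 4² = 21.333333
E[U²] = 2.25 + (-2)² = 6.25
Var(Z) = 21.333333*6.25 - (4*(-2))²
= 133.33333 - 64 = 69.333333

69.333333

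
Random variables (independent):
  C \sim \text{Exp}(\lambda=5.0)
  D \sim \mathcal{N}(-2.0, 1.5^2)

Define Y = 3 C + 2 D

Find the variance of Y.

For independent RVs: Var(aX + bY) = a²Var(X) + b²Var(Y)
Var(C) = 0.04
Var(D) = 2.25
Var(Y) = 3²*0.04 + 2²*2.25
= 9*0.04 + 4*2.25 = 9.36

9.36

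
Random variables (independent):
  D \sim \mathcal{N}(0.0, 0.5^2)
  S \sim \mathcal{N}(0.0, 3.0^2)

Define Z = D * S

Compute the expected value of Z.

For independent RVs: E[XY] = E[X]*E[Y]
E[D] = 0
E[S] = 0
E[Z] = 0 * 0 = 0

0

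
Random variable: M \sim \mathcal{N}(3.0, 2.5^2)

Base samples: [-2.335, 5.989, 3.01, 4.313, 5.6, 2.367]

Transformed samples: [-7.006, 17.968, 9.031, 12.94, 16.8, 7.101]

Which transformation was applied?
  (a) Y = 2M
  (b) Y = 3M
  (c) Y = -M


Checking option (b) Y = 3M:
  M = -2.335 -> Y = -7.006 ✓
  M = 5.989 -> Y = 17.968 ✓
  M = 3.01 -> Y = 9.031 ✓
All samples match this transformation.

(b) 3M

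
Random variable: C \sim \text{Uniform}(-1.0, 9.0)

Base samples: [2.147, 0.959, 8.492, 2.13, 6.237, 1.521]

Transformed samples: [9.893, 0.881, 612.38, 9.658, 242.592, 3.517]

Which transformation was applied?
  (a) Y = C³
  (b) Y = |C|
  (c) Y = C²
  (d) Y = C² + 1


Checking option (a) Y = C³:
  C = 2.147 -> Y = 9.893 ✓
  C = 0.959 -> Y = 0.881 ✓
  C = 8.492 -> Y = 612.38 ✓
All samples match this transformation.

(a) C³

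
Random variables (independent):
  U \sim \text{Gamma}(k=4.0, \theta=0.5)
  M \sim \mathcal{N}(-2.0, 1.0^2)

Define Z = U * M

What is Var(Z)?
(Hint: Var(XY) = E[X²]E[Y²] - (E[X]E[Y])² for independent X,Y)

Var(XY) = E[X²]E[Y²] - (E[X]E[Y])²
E[U] = 2, Var(U) = 1
E[M] = -2, Var(M) = 1
E[U²] = 1 + 2² = 5
E[M²] = 1 + (-2)² = 5
Var(Z) = 5*5 - (2*(-2))²
= 25 - 16 = 9

9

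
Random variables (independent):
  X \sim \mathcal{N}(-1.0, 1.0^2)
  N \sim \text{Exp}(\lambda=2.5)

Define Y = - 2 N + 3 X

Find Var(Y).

For independent RVs: Var(aX + bY) = a²Var(X) + b²Var(Y)
Var(X) = 1
Var(N) = 0.16
Var(Y) = 3²*1 + (-2)²*0.16
= 9*1 + 4*0.16 = 9.64

9.64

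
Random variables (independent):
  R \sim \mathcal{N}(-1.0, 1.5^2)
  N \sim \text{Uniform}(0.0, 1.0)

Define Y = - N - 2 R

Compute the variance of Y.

For independent RVs: Var(aX + bY) = a²Var(X) + b²Var(Y)
Var(R) = 2.25
Var(N) = 0.083333333
Var(Y) = (-2)²*2.25 + (-1)²*0.083333333
= 4*2.25 + 1*0.083333333 = 9.0833333

9.0833333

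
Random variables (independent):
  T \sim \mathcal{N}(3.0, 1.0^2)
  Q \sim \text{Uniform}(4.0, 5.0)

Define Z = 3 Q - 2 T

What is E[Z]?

E[Z] = -2*E[T] + 3*E[Q]
E[T] = 3
E[Q] = 4.5
E[Z] = -2*3 + 3*4.5 = 7.5

7.5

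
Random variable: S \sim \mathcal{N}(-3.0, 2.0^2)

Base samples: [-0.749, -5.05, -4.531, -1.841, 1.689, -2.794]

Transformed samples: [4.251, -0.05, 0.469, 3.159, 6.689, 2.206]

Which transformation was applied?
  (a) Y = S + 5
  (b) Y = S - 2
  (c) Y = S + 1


Checking option (a) Y = S + 5:
  S = -0.749 -> Y = 4.251 ✓
  S = -5.05 -> Y = -0.05 ✓
  S = -4.531 -> Y = 0.469 ✓
All samples match this transformation.

(a) S + 5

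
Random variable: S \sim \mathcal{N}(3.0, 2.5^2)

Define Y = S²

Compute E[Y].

Using E[X²] = Var(X) + (E[X])²:
E[S] = 3
Var(S) = 2.5^2 = 6.25
E[S²] = 6.25 + 3² = 6.25 + 9 = 15.25

15.25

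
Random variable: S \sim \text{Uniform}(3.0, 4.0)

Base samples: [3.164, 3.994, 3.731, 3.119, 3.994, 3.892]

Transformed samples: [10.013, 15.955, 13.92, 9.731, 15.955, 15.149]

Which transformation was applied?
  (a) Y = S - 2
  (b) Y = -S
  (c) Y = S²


Checking option (c) Y = S²:
  S = 3.164 -> Y = 10.013 ✓
  S = 3.994 -> Y = 15.955 ✓
  S = 3.731 -> Y = 13.92 ✓
All samples match this transformation.

(c) S²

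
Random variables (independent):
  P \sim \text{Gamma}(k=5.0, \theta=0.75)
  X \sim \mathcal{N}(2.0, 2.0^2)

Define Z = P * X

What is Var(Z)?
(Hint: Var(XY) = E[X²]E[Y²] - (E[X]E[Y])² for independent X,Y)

Var(XY) = E[X²]E[Y²] - (E[X]E[Y])²
E[P] = 3.75, Var(P) = 2.8125
E[X] = 2, Var(X) = 4
E[P²] = 2.8125 + 3.75² = 16.875
E[X²] = 4 + 2² = 8
Var(Z) = 16.875*8 - (3.75*2)²
= 135 - 56.25 = 78.75

78.75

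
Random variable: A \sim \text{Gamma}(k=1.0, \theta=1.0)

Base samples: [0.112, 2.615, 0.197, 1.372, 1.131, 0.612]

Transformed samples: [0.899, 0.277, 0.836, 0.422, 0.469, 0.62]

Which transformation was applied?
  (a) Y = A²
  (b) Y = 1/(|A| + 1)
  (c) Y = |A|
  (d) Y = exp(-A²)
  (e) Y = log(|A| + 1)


Checking option (b) Y = 1/(|A| + 1):
  A = 0.112 -> Y = 0.899 ✓
  A = 2.615 -> Y = 0.277 ✓
  A = 0.197 -> Y = 0.836 ✓
All samples match this transformation.

(b) 1/(|A| + 1)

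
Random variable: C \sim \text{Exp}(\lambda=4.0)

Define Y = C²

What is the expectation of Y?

E[C²] = Var(C) + (E[C])² = 0.0625 + 0.0625 = 0.125

0.125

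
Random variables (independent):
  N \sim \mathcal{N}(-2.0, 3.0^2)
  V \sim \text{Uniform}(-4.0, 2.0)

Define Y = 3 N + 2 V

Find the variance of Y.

For independent RVs: Var(aX + bY) = a²Var(X) + b²Var(Y)
Var(N) = 9
Var(V) = 3
Var(Y) = 3²*9 + 2²*3
= 9*9 + 4*3 = 93

93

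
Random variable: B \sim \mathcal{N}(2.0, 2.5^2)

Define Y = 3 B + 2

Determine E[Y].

For Y = 3B + 2:
E[Y] = 3 * E[B] + 2
E[B] = 2.0 = 2
E[Y] = 3 * 2 + 2 = 8

8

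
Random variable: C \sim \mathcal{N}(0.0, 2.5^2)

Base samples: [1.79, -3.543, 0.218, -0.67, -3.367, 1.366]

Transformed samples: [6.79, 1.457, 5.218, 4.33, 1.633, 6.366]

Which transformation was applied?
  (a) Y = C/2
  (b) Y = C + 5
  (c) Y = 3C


Checking option (b) Y = C + 5:
  C = 1.79 -> Y = 6.79 ✓
  C = -3.543 -> Y = 1.457 ✓
  C = 0.218 -> Y = 5.218 ✓
All samples match this transformation.

(b) C + 5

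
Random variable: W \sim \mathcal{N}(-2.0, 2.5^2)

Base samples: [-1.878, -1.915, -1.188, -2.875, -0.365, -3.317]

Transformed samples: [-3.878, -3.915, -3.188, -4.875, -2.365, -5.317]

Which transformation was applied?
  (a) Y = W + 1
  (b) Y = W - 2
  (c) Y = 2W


Checking option (b) Y = W - 2:
  W = -1.878 -> Y = -3.878 ✓
  W = -1.915 -> Y = -3.915 ✓
  W = -1.188 -> Y = -3.188 ✓
All samples match this transformation.

(b) W - 2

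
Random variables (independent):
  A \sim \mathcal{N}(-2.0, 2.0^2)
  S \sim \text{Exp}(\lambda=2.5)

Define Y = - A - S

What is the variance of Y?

For independent RVs: Var(aX + bY) = a²Var(X) + b²Var(Y)
Var(A) = 4
Var(S) = 0.16
Var(Y) = (-1)²*4 + (-1)²*0.16
= 1*4 + 1*0.16 = 4.16

4.16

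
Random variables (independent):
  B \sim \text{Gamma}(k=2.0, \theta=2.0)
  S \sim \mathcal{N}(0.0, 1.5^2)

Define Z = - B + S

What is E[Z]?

E[Z] = -1*E[B] + 1*E[S]
E[B] = 4
E[S] = 0
E[Z] = -1*4 + 1*0 = -4

-4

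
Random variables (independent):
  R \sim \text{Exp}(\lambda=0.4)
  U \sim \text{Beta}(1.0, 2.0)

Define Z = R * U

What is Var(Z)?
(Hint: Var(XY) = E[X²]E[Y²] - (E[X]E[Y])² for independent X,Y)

Var(XY) = E[X²]E[Y²] - (E[X]E[Y])²
E[R] = 2.5, Var(R) = 6.25
E[U] = 0.33333333, Var(U) = 0.055555556
E[R²] = 6.25 + 2.5² = 12.5
E[U²] = 0.055555556 + 0.33333333² = 0.16666667
Var(Z) = 12.5*0.16666667 - (2.5*0.33333333)²
= 2.0833333 - 0.69444444 = 1.3888889

1.3888889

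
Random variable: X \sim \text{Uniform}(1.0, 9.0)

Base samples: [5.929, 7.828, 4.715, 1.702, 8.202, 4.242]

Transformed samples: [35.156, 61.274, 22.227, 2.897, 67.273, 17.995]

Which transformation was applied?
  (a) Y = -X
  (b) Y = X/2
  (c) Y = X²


Checking option (c) Y = X²:
  X = 5.929 -> Y = 35.156 ✓
  X = 7.828 -> Y = 61.274 ✓
  X = 4.715 -> Y = 22.227 ✓
All samples match this transformation.

(c) X²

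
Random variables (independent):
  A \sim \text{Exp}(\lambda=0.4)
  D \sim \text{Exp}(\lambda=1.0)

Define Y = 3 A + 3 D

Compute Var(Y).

For independent RVs: Var(aX + bY) = a²Var(X) + b²Var(Y)
Var(A) = 6.25
Var(D) = 1
Var(Y) = 3²*6.25 + 3²*1
= 9*6.25 + 9*1 = 65.25

65.25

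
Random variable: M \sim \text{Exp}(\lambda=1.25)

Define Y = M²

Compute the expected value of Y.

E[M²] = Var(M) + (E[M])² = 0.64 + 0.64 = 1.28

1.28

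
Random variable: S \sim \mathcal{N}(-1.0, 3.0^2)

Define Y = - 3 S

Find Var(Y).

For Y = aS + b: Var(Y) = a² * Var(S)
Var(S) = 3.0^2 = 9
Var(Y) = (-3)² * 9 = 9 * 9 = 81

81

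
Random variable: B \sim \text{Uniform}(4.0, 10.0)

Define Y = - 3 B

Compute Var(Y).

For Y = aB + b: Var(Y) = a² * Var(B)
Var(B) = (10 - 4)^2/12 = 3
Var(Y) = (-3)² * 3 = 9 * 3 = 27

27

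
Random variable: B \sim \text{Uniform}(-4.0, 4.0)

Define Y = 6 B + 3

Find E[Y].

For Y = 6B + 3:
E[Y] = 6 * E[B] + 3
E[B] = (-4 + 4)/2 = 0
E[Y] = 6 * 0 + 3 = 3

3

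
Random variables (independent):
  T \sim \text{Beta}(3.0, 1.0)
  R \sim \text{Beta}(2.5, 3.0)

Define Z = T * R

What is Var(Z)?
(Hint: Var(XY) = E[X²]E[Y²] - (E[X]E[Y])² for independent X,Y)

Var(XY) = E[X²]E[Y²] - (E[X]E[Y])²
E[T] = 0.75, Var(T) = 0.0375
E[R] = 0.45454545, Var(R) = 0.038143675
E[T²] = 0.0375 + 0.75² = 0.6
E[R²] = 0.038143675 + 0.45454545² = 0.24475524
Var(Z) = 0.6*0.24475524 - (0.75*0.45454545)²
= 0.14685315 - 0.11621901 = 0.030634139

0.030634139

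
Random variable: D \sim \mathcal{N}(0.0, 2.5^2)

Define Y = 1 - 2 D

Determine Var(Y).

For Y = aD + b: Var(Y) = a² * Var(D)
Var(D) = 2.5^2 = 6.25
Var(Y) = (-2)² * 6.25 = 4 * 6.25 = 25

25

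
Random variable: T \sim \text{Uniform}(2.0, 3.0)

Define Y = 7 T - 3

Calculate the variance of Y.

For Y = aT + b: Var(Y) = a² * Var(T)
Var(T) = (3 - 2)^2/12 = 0.083333333
Var(Y) = 7² * 0.083333333 = 49 * 0.083333333 = 4.0833333

4.0833333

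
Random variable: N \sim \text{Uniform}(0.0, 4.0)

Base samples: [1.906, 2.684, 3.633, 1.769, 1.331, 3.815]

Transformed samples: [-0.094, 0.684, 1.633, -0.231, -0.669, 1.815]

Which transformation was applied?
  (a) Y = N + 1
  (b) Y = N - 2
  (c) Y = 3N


Checking option (b) Y = N - 2:
  N = 1.906 -> Y = -0.094 ✓
  N = 2.684 -> Y = 0.684 ✓
  N = 3.633 -> Y = 1.633 ✓
All samples match this transformation.

(b) N - 2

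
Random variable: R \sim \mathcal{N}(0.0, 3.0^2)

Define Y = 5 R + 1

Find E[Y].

For Y = 5R + 1:
E[Y] = 5 * E[R] + 1
E[R] = 0.0 = 0
E[Y] = 5 * 0 + 1 = 1

1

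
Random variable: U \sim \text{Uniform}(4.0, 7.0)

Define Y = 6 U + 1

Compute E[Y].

For Y = 6U + 1:
E[Y] = 6 * E[U] + 1
E[U] = (4 + 7)/2 = 5.5
E[Y] = 6 * 5.5 + 1 = 34

34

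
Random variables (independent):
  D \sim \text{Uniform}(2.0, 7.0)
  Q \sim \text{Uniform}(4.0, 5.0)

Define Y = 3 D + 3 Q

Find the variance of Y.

For independent RVs: Var(aX + bY) = a²Var(X) + b²Var(Y)
Var(D) = 2.0833333
Var(Q) = 0.083333333
Var(Y) = 3²*2.0833333 + 3²*0.083333333
= 9*2.0833333 + 9*0.083333333 = 19.5

19.5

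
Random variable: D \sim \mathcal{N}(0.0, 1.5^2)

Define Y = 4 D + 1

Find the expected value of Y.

For Y = 4D + 1:
E[Y] = 4 * E[D] + 1
E[D] = 0.0 = 0
E[Y] = 4 * 0 + 1 = 1

1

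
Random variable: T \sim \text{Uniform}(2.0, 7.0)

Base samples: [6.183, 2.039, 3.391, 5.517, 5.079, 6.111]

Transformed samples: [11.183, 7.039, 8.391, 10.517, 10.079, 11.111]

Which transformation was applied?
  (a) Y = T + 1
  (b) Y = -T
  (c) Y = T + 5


Checking option (c) Y = T + 5:
  T = 6.183 -> Y = 11.183 ✓
  T = 2.039 -> Y = 7.039 ✓
  T = 3.391 -> Y = 8.391 ✓
All samples match this transformation.

(c) T + 5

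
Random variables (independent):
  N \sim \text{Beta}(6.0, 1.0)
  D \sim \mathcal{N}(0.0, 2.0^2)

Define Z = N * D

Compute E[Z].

For independent RVs: E[XY] = E[X]*E[Y]
E[N] = 0.85714286
E[D] = 0
E[Z] = 0.85714286 * 0 = 0

0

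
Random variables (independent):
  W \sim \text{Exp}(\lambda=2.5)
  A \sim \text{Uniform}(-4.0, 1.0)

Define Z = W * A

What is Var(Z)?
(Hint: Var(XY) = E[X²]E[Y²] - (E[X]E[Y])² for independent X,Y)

Var(XY) = E[X²]E[Y²] - (E[X]E[Y])²
E[W] = 0.4, Var(W) = 0.16
E[A] = -1.5, Var(A) = 2.0833333
E[W²] = 0.16 + 0.4² = 0.32
E[A²] = 2.0833333 + (-1.5)² = 4.3333333
Var(Z) = 0.32*4.3333333 - (0.4*(-1.5))²
= 1.3866667 - 0.36 = 1.0266667

1.0266667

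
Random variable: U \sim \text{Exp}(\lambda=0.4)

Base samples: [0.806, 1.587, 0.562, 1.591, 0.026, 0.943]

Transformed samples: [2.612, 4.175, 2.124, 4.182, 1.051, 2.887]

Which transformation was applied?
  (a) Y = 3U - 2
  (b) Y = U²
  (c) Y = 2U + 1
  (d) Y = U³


Checking option (c) Y = 2U + 1:
  U = 0.806 -> Y = 2.612 ✓
  U = 1.587 -> Y = 4.175 ✓
  U = 0.562 -> Y = 2.124 ✓
All samples match this transformation.

(c) 2U + 1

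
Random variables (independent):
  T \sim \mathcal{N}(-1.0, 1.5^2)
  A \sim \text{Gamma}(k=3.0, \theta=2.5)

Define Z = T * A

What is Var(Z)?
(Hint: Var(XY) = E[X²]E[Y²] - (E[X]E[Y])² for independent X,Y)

Var(XY) = E[X²]E[Y²] - (E[X]E[Y])²
E[T] = -1, Var(T) = 2.25
E[A] = 7.5, Var(A) = 18.75
E[T²] = 2.25 + (-1)² = 3.25
E[A²] = 18.75 + 7.5² = 75
Var(Z) = 3.25*75 - (-1*7.5)²
= 243.75 - 56.25 = 187.5

187.5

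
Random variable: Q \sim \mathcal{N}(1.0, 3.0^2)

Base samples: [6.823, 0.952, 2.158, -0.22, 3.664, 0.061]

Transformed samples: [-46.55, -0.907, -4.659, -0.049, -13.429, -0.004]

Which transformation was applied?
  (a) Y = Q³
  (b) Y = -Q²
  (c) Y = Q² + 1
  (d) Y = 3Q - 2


Checking option (b) Y = -Q²:
  Q = 6.823 -> Y = -46.55 ✓
  Q = 0.952 -> Y = -0.907 ✓
  Q = 2.158 -> Y = -4.659 ✓
All samples match this transformation.

(b) -Q²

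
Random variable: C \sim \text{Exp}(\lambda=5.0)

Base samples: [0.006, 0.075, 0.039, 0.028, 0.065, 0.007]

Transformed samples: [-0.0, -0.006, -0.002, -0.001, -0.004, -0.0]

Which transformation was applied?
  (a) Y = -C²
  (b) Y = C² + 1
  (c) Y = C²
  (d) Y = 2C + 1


Checking option (a) Y = -C²:
  C = 0.006 -> Y = -0.0 ✓
  C = 0.075 -> Y = -0.006 ✓
  C = 0.039 -> Y = -0.002 ✓
All samples match this transformation.

(a) -C²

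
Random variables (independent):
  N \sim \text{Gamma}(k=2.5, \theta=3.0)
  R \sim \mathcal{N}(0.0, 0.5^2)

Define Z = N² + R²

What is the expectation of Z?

E[Z] = E[N²] + E[R²]
E[N²] = Var(N) + E[N]² = 22.5 + 56.25 = 78.75
E[R²] = Var(R) + E[R]² = 0.25 + 0 = 0.25
E[Z] = 78.75 + 0.25 = 79

79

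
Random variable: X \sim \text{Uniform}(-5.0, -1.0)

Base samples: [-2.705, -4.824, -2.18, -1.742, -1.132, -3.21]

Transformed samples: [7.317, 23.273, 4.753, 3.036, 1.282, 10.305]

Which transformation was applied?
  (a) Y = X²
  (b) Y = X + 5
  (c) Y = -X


Checking option (a) Y = X²:
  X = -2.705 -> Y = 7.317 ✓
  X = -4.824 -> Y = 23.273 ✓
  X = -2.18 -> Y = 4.753 ✓
All samples match this transformation.

(a) X²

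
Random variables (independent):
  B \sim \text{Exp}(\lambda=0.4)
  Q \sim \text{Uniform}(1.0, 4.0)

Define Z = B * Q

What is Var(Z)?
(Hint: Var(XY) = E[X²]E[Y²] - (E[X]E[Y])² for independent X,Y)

Var(XY) = E[X²]E[Y²] - (E[X]E[Y])²
E[B] = 2.5, Var(B) = 6.25
E[Q] = 2.5, Var(Q) = 0.75
E[B²] = 6.25 + 2.5² = 12.5
E[Q²] = 0.75 + 2.5² = 7
Var(Z) = 12.5*7 - (2.5*2.5)²
= 87.5 - 39.0625 = 48.4375

48.4375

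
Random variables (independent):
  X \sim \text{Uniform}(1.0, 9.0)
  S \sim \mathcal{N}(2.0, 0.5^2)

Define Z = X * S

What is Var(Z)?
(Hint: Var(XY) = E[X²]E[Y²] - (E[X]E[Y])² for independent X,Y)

Var(XY) = E[X²]E[Y²] - (E[X]E[Y])²
E[X] = 5, Var(X) = 5.3333333
E[S] = 2, Var(S) = 0.25
E[X²] = 5.3333333 + 5² = 30.333333
E[S²] = 0.25 + 2² = 4.25
Var(Z) = 30.333333*4.25 - (5*2)²
= 128.91667 - 100 = 28.916667

28.916667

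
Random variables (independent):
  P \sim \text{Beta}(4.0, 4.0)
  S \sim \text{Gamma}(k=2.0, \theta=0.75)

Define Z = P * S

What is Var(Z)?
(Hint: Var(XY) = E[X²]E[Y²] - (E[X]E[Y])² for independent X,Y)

Var(XY) = E[X²]E[Y²] - (E[X]E[Y])²
E[P] = 0.5, Var(P) = 0.027777778
E[S] = 1.5, Var(S) = 1.125
E[P²] = 0.027777778 + 0.5² = 0.27777778
E[S²] = 1.125 + 1.5² = 3.375
Var(Z) = 0.27777778*3.375 - (0.5*1.5)²
= 0.9375 - 0.5625 = 0.375

0.375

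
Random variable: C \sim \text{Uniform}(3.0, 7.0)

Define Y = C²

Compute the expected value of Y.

Using E[X²] = Var(X) + (E[X])²:
E[C] = 5
Var(C) = (7 - 3)^2/12 = 1.3333333
E[C²] = 1.3333333 + 5² = 1.3333333 + 25 = 26.333333

26.333333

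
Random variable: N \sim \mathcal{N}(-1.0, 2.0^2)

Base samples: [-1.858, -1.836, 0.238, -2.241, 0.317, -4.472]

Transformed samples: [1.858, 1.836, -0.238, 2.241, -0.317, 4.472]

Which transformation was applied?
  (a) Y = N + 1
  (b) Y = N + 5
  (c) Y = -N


Checking option (c) Y = -N:
  N = -1.858 -> Y = 1.858 ✓
  N = -1.836 -> Y = 1.836 ✓
  N = 0.238 -> Y = -0.238 ✓
All samples match this transformation.

(c) -N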